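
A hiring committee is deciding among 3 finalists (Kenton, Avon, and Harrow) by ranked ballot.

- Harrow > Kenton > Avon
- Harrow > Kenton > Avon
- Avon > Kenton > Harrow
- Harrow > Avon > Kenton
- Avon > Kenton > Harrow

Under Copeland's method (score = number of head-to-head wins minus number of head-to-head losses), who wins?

Pairwise results:
  Kenton vs Avon: Avon wins 3–2.
  Kenton vs Harrow: Harrow wins 3–2.
  Avon vs Harrow: Harrow wins 3–2.
Copeland scores (wins − losses):
  Kenton: 0 − 2 = -2
  Avon: 1 − 1 = 0
  Harrow: 2 − 0 = 2
Harrow has the best Copeland score.

Harrow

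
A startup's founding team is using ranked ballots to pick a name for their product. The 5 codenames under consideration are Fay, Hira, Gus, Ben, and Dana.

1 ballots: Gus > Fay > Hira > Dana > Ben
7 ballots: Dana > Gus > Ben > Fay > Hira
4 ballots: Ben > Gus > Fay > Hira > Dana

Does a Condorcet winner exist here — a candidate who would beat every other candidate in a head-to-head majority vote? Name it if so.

Head-to-head results (12 voters total):
Fay vs Hira: Fay wins 12–0.
Fay vs Gus: Gus wins 12–0.
Fay vs Ben: Ben wins 11–1.
Fay vs Dana: Dana wins 7–5.
Hira vs Gus: Gus wins 12–0.
Hira vs Ben: Ben wins 11–1.
Hira vs Dana: Dana wins 7–5.
Gus vs Ben: Gus wins 8–4.
Gus vs Dana: Dana wins 7–5.
Ben vs Dana: Dana wins 8–4.
Dana beats each rival — Fay (7–5), Hira (7–5), Gus (7–5), Ben (8–4) — so Dana is the Condorcet winner.

Dana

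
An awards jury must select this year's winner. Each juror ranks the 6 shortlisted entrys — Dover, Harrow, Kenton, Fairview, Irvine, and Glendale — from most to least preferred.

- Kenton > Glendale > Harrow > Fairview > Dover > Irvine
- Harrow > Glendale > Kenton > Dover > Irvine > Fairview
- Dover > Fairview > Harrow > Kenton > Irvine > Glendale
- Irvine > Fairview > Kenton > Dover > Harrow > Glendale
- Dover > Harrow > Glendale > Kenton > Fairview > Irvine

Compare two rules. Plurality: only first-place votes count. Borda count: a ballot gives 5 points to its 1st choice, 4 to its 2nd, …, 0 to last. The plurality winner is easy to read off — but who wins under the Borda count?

Harrow

Plurality first-place counts: Dover 2, Harrow 1, Kenton 1, Fairview 0, Irvine 1, Glendale 0 → Dover.
Borda totals: Dover 15, Harrow 16, Kenton 15, Fairview 11, Irvine 7, Glendale 11 → Harrow.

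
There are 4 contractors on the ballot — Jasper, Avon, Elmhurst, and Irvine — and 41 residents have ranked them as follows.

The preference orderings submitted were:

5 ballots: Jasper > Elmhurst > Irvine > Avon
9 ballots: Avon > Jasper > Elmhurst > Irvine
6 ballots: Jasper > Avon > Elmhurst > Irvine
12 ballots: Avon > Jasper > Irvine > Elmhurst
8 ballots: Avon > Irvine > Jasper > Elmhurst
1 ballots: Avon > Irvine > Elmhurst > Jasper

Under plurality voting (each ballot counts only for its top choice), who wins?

Avon

First-place vote totals:
  Jasper: 11
  Avon: 30
  Elmhurst: 0
  Irvine: 0
Avon has the most first-place votes.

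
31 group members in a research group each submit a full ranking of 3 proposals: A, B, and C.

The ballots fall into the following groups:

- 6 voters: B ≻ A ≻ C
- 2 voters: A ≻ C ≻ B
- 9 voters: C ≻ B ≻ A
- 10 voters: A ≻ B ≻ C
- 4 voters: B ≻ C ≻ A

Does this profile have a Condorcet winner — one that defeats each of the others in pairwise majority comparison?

Head-to-head results (31 voters total):
A vs B: B wins 19–12.
A vs C: A wins 18–13.
B vs C: B wins 20–11.
B beats each rival — A (19–12), C (20–11) — so B is the Condorcet winner.

Yes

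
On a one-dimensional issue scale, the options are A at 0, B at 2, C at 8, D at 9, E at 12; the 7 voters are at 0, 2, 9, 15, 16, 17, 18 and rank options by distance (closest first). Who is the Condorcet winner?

E

With single-peaked preferences on a line, the Condorcet winner is the candidate closest to the median voter.
The median voter (position 15) is closest to E at 12.
Check: E vs C — voters closer to E: 4 of 7.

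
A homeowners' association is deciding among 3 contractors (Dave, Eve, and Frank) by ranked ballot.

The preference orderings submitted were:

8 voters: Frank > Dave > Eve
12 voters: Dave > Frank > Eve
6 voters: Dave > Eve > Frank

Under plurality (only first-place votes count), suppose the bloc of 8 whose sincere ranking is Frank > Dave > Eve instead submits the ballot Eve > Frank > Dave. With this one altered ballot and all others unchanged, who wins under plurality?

Dave

First-place totals with the altered ballot: Dave 18, Eve 8, Frank 0.
The winner is unchanged: still Dave.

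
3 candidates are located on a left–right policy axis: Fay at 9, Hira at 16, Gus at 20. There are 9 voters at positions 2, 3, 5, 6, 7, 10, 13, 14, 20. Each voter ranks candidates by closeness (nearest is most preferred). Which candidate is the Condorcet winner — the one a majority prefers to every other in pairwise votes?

With single-peaked preferences on a line, the Condorcet winner is the candidate closest to the median voter.
The median voter (position 7) is closest to Fay at 9.
Check: Fay vs Gus — voters closer to Fay: 8 of 9.

Fay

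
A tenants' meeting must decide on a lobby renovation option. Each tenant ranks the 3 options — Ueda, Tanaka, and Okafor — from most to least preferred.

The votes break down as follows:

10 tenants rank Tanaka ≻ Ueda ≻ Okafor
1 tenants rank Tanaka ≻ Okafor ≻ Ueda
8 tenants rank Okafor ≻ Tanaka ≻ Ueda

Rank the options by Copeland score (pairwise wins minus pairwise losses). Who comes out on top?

Tanaka

Pairwise results:
  Ueda vs Tanaka: Tanaka wins 19–0.
  Ueda vs Okafor: Ueda wins 10–9.
  Tanaka vs Okafor: Tanaka wins 11–8.
Copeland scores (wins − losses):
  Ueda: 1 − 1 = 0
  Tanaka: 2 − 0 = 2
  Okafor: 0 − 2 = -2
Tanaka has the best Copeland score.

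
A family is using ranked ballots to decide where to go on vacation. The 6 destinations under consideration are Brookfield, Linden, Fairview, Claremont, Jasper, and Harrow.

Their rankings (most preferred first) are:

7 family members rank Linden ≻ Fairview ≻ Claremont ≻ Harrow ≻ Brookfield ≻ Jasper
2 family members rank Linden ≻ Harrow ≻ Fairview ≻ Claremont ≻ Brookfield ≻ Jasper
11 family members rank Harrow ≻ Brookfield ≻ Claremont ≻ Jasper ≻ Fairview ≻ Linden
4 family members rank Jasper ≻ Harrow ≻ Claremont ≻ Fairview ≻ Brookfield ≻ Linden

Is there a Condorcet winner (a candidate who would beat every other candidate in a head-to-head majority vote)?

Head-to-head results (24 voters total):
Brookfield vs Linden: Brookfield wins 15–9.
Brookfield vs Fairview: Fairview wins 13–11.
Brookfield vs Claremont: Claremont wins 13–11.
Brookfield vs Jasper: Brookfield wins 20–4.
Brookfield vs Harrow: Harrow wins 24–0.
Linden vs Fairview: Fairview wins 15–9.
Linden vs Claremont: Claremont wins 15–9.
Linden vs Jasper: Jasper wins 15–9.
Linden vs Harrow: Harrow wins 15–9.
Fairview vs Claremont: Claremont wins 15–9.
Fairview vs Jasper: Jasper wins 15–9.
Fairview vs Harrow: Harrow wins 17–7.
Claremont vs Jasper: Claremont wins 20–4.
Claremont vs Harrow: Harrow wins 17–7.
Jasper vs Harrow: Harrow wins 20–4.
Harrow beats each rival — Brookfield (24–0), Linden (15–9), Fairview (17–7), Claremont (17–7), Jasper (20–4) — so Harrow is the Condorcet winner.

Yes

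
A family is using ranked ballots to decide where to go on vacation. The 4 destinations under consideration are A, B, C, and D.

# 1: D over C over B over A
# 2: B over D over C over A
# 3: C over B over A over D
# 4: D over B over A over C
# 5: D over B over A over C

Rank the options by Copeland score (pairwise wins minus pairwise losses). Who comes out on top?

Pairwise results:
  A vs B: B wins 5–0.
  A vs C: C wins 3–2.
  A vs D: D wins 4–1.
  B vs C: B wins 3–2.
  B vs D: D wins 3–2.
  C vs D: D wins 4–1.
Copeland scores (wins − losses):
  A: 0 − 3 = -3
  B: 2 − 1 = 1
  C: 1 − 2 = -1
  D: 3 − 0 = 3
D has the best Copeland score.

D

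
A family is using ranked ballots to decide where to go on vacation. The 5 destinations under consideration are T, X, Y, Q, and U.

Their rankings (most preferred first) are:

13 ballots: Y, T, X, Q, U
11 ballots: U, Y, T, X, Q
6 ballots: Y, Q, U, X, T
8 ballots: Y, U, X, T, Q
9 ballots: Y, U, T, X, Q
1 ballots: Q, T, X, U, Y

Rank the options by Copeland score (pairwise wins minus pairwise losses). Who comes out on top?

Pairwise results:
  T vs X: T wins 34–14.
  T vs Y: Y wins 47–1.
  T vs Q: T wins 41–7.
  T vs U: U wins 34–14.
  X vs Y: Y wins 47–1.
  X vs Q: X wins 41–7.
  X vs U: U wins 34–14.
  Y vs Q: Y wins 47–1.
  Y vs U: Y wins 36–12.
  Q vs U: U wins 28–20.
Copeland scores (wins − losses):
  T: 2 − 2 = 0
  X: 1 − 3 = -2
  Y: 4 − 0 = 4
  Q: 0 − 4 = -4
  U: 3 − 1 = 2
Y has the best Copeland score.

Y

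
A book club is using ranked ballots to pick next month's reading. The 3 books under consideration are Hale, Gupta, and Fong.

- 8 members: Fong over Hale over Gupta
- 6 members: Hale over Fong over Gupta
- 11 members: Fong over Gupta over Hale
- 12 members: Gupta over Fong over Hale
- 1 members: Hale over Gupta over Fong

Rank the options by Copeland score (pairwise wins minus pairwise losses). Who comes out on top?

Fong

Pairwise results:
  Hale vs Gupta: Gupta wins 23–15.
  Hale vs Fong: Fong wins 31–7.
  Gupta vs Fong: Fong wins 25–13.
Copeland scores (wins − losses):
  Hale: 0 − 2 = -2
  Gupta: 1 − 1 = 0
  Fong: 2 − 0 = 2
Fong has the best Copeland score.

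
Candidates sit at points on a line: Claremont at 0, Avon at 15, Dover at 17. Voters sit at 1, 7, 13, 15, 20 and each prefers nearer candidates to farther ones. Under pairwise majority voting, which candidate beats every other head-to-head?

Avon

With single-peaked preferences on a line, the Condorcet winner is the candidate closest to the median voter.
The median voter (position 13) is closest to Avon at 15.
Check: Avon vs Dover — voters closer to Avon: 4 of 5.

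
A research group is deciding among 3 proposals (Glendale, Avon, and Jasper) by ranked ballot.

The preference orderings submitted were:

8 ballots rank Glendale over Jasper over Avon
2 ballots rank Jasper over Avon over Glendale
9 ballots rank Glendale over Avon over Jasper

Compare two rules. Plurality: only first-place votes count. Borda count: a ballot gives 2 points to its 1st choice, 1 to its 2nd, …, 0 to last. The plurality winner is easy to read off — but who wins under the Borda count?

Plurality first-place counts: Glendale 17, Avon 0, Jasper 2 → Glendale.
Borda totals: Glendale 34, Avon 11, Jasper 12 → Glendale.

Glendale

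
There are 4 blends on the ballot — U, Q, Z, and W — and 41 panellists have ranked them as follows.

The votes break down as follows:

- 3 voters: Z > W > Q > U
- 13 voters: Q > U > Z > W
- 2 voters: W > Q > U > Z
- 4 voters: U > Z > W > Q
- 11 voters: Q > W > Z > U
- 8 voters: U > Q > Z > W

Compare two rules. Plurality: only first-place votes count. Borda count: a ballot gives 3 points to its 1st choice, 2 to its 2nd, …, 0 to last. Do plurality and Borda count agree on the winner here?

Plurality first-place counts: U 12, Q 24, Z 3, W 2 → Q.
Borda totals: U 64, Q 95, Z 49, W 38 → Q.
The two rules agree on Q.

Yes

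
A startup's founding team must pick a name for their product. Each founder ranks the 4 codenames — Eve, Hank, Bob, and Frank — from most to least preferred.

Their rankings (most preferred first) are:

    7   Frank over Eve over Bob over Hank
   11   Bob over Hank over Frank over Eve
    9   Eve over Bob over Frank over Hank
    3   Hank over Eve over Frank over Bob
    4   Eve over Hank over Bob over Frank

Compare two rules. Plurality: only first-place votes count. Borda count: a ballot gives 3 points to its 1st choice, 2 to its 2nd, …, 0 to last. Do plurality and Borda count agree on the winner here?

No

Plurality first-place counts: Eve 13, Hank 3, Bob 11, Frank 7 → Eve.
Borda totals: Eve 59, Hank 39, Bob 62, Frank 44 → Bob.
The two rules disagree: plurality picks Eve, Borda picks Bob.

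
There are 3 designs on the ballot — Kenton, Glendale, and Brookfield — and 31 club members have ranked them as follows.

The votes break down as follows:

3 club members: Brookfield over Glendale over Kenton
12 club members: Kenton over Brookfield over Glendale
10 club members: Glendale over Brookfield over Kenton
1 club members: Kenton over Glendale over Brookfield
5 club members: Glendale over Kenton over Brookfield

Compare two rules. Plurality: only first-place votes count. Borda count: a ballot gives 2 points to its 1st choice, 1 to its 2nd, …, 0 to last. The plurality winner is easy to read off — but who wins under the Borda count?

Glendale

Plurality first-place counts: Kenton 13, Glendale 15, Brookfield 3 → Glendale.
Borda totals: Kenton 31, Glendale 34, Brookfield 28 → Glendale.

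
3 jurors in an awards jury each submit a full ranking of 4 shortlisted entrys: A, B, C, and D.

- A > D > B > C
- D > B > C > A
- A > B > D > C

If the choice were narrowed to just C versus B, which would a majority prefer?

B

Ballots ranking C above B: 0.
Ballots ranking B above C: 3.
B wins the head-to-head, 3–0.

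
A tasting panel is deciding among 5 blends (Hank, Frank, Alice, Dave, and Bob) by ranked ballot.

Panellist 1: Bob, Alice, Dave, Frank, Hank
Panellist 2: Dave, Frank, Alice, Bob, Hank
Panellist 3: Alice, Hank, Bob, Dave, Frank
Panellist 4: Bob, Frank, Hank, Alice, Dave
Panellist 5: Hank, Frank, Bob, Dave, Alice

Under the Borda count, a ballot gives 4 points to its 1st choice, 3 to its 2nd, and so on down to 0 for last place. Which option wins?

Borda scores:
  Hank: 0 + 0 + 3 + 2 + 4 = 9
  Frank: 1 + 3 + 0 + 3 + 3 = 10
  Alice: 3 + 2 + 4 + 1 + 0 = 10
  Dave: 2 + 4 + 1 + 0 + 1 = 8
  Bob: 4 + 1 + 2 + 4 + 2 = 13
Bob has the highest total.

Bob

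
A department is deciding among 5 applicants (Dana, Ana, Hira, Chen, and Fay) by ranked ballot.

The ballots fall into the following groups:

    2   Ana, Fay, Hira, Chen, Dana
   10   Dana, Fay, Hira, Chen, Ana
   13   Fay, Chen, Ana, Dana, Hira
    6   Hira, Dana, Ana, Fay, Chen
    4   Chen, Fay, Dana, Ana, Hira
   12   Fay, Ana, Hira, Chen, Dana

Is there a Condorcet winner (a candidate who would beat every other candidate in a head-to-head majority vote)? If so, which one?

Fay

Head-to-head results (47 voters total):
Dana vs Ana: Ana wins 27–20.
Dana vs Hira: Dana wins 27–20.
Dana vs Chen: Chen wins 31–16.
Dana vs Fay: Fay wins 31–16.
Ana vs Hira: Ana wins 31–16.
Ana vs Chen: Chen wins 27–20.
Ana vs Fay: Fay wins 39–8.
Hira vs Chen: Hira wins 30–17.
Hira vs Fay: Fay wins 41–6.
Chen vs Fay: Fay wins 43–4.
Fay beats each rival — Dana (31–16), Ana (39–8), Hira (41–6), Chen (43–4) — so Fay is the Condorcet winner.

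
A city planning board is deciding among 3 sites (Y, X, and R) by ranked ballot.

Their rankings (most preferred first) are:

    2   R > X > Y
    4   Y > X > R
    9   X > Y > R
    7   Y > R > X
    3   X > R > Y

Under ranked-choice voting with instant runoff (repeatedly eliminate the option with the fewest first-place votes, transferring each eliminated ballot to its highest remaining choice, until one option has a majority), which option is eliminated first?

R

Round 1: X 12, Y 11, R 2. R has the fewest and is eliminated.
Round 2: X 14, Y 11. X has a majority.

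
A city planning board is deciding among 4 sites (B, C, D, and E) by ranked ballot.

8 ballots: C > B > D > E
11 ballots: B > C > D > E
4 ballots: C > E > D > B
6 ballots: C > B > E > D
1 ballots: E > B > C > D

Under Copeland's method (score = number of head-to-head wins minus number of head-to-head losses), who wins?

C

Pairwise results:
  B vs C: C wins 18–12.
  B vs D: B wins 26–4.
  B vs E: B wins 25–5.
  C vs D: C wins 30–0.
  C vs E: C wins 29–1.
  D vs E: D wins 19–11.
Copeland scores (wins − losses):
  B: 2 − 1 = 1
  C: 3 − 0 = 3
  D: 1 − 2 = -1
  E: 0 − 3 = -3
C has the best Copeland score.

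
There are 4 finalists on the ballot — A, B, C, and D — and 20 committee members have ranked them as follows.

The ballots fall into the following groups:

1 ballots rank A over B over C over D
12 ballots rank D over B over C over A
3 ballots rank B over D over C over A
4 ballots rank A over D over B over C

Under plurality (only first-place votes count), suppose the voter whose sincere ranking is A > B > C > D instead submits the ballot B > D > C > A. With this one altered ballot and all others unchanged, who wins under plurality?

D

First-place totals with the altered ballot: A 4, B 4, C 0, D 12.
The winner is unchanged: still D.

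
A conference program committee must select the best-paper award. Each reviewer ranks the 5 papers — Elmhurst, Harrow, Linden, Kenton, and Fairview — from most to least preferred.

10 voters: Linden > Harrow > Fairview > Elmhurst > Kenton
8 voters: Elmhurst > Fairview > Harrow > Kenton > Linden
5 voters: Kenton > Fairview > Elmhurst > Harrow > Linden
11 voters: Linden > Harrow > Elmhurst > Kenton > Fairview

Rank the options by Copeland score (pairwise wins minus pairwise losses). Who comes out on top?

Pairwise results:
  Elmhurst vs Harrow: Harrow wins 21–13.
  Elmhurst vs Linden: Linden wins 21–13.
  Elmhurst vs Kenton: Elmhurst wins 29–5.
  Elmhurst vs Fairview: Elmhurst wins 19–15.
  Harrow vs Linden: Linden wins 21–13.
  Harrow vs Kenton: Harrow wins 29–5.
  Harrow vs Fairview: Harrow wins 21–13.
  Linden vs Kenton: Linden wins 21–13.
  Linden vs Fairview: Linden wins 21–13.
  Kenton vs Fairview: Fairview wins 18–16.
Copeland scores (wins − losses):
  Elmhurst: 2 − 2 = 0
  Harrow: 3 − 1 = 2
  Linden: 4 − 0 = 4
  Kenton: 0 − 4 = -4
  Fairview: 1 − 3 = -2
Linden has the best Copeland score.

Linden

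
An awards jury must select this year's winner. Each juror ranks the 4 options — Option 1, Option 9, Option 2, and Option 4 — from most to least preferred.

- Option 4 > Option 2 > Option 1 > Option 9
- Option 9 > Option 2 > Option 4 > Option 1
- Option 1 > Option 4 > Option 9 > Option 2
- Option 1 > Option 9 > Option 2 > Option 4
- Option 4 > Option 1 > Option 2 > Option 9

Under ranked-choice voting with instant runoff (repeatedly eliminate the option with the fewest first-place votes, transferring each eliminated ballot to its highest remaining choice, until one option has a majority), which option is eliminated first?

Round 1: Option 1 2, Option 4 2, Option 9 1, Option 2 0. Option 2 has the fewest and is eliminated.
Round 2: Option 1 2, Option 4 2, Option 9 1. Option 9 has the fewest and is eliminated.
Round 3: Option 4 3, Option 1 2. Option 4 has a majority.

Option 2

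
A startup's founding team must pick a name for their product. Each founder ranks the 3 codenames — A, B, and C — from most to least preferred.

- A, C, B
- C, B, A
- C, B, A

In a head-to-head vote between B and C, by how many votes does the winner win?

3

Ballots ranking B above C: 0.
Ballots ranking C above B: 3.
C wins 3–0, a margin of 3.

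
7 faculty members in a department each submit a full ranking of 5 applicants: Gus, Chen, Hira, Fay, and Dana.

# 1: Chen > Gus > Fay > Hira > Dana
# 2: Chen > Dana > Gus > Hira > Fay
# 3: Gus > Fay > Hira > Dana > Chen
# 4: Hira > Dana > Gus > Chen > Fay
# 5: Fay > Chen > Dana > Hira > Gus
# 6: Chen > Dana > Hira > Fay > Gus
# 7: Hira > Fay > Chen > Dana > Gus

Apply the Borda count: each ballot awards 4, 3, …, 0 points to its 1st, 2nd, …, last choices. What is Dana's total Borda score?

13

Borda scores:
  Gus: 3 + 2 + 4 + 2 + 0 + 0 + 0 = 11
  Chen: 4 + 4 + 0 + 1 + 3 + 4 + 2 = 18
  Hira: 1 + 1 + 2 + 4 + 1 + 2 + 4 = 15
  Fay: 2 + 0 + 3 + 0 + 4 + 1 + 3 = 13
  Dana: 0 + 3 + 1 + 3 + 2 + 3 + 1 = 13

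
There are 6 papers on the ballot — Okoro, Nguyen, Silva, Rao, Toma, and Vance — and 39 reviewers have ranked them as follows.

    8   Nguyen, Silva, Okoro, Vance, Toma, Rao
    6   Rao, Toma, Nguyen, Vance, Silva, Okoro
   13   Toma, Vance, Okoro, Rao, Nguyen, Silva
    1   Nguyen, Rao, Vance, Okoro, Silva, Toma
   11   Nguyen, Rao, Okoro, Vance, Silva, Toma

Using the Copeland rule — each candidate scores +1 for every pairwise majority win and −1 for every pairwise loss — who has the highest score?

Pairwise results:
  Okoro vs Nguyen: Nguyen wins 26–13.
  Okoro vs Silva: Okoro wins 25–14.
  Okoro vs Rao: Okoro wins 21–18.
  Okoro vs Toma: Okoro wins 20–19.
  Okoro vs Vance: Vance wins 20–19.
  Nguyen vs Silva: Nguyen wins 39–0.
  Nguyen vs Rao: Nguyen wins 20–19.
  Nguyen vs Toma: Nguyen wins 20–19.
  Nguyen vs Vance: Nguyen wins 26–13.
  Silva vs Rao: Rao wins 31–8.
  Silva vs Toma: Silva wins 20–19.
  Silva vs Vance: Vance wins 31–8.
  Rao vs Toma: Toma wins 21–18.
  Rao vs Vance: Vance wins 21–18.
  Toma vs Vance: Vance wins 20–19.
Copeland scores (wins − losses):
  Okoro: 3 − 2 = 1
  Nguyen: 5 − 0 = 5
  Silva: 1 − 4 = -3
  Rao: 1 − 4 = -3
  Toma: 1 − 4 = -3
  Vance: 4 − 1 = 3
Nguyen has the best Copeland score.

Nguyen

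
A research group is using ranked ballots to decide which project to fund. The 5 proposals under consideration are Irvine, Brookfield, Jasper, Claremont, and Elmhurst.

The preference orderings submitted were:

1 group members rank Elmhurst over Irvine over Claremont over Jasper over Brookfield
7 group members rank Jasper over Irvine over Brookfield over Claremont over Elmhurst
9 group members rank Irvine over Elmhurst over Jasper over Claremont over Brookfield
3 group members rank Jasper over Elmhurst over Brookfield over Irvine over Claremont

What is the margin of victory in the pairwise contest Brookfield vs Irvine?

14

Ballots ranking Brookfield above Irvine: 3.
Ballots ranking Irvine above Brookfield: 1+7+9 = 17.
Irvine wins 17–3, a margin of 14.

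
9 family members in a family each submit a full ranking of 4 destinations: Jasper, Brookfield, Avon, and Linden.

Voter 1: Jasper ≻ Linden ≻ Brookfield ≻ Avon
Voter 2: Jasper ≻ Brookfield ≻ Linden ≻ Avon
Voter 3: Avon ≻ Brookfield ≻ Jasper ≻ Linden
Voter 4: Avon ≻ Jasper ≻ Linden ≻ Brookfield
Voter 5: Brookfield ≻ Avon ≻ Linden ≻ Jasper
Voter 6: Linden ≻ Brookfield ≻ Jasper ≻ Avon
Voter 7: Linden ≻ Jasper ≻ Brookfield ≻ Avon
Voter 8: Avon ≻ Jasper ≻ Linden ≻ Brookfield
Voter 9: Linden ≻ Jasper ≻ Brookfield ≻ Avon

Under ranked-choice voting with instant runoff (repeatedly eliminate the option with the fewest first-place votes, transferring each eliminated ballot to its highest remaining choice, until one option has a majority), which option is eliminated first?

Round 1: Avon 3, Linden 3, Jasper 2, Brookfield 1. Brookfield has the fewest and is eliminated.
Round 2: Avon 4, Linden 3, Jasper 2. Jasper has the fewest and is eliminated.
Round 3: Linden 5, Avon 4. Linden has a majority.

Brookfield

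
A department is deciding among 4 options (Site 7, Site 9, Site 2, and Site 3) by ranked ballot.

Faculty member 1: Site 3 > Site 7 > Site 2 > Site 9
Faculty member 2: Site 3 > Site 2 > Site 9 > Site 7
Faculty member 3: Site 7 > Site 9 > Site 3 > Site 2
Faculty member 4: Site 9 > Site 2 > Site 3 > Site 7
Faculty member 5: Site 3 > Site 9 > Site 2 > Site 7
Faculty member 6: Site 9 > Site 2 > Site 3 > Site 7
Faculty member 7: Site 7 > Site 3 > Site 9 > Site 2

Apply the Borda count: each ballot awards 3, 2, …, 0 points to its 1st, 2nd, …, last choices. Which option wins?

Borda scores:
  Site 7: 2 + 0 + 3 + 0 + 0 + 0 + 3 = 8
  Site 9: 0 + 1 + 2 + 3 + 2 + 3 + 1 = 12
  Site 2: 1 + 2 + 0 + 2 + 1 + 2 + 0 = 8
  Site 3: 3 + 3 + 1 + 1 + 3 + 1 + 2 = 14
Site 3 has the highest total.

Site 3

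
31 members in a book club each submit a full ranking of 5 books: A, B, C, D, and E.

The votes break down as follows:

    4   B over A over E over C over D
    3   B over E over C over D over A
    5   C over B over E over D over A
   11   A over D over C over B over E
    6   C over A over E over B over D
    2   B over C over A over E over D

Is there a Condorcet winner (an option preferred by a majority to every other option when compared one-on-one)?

Yes

Head-to-head results (31 voters total):
A vs B: A wins 17–14.
A vs C: C wins 16–15.
A vs D: A wins 23–8.
A vs E: A wins 23–8.
B vs C: C wins 22–9.
B vs D: B wins 20–11.
B vs E: B wins 25–6.
C vs D: C wins 20–11.
C vs E: C wins 24–7.
D vs E: E wins 20–11.
C beats each rival — A (16–15), B (22–9), D (20–11), E (24–7) — so C is the Condorcet winner.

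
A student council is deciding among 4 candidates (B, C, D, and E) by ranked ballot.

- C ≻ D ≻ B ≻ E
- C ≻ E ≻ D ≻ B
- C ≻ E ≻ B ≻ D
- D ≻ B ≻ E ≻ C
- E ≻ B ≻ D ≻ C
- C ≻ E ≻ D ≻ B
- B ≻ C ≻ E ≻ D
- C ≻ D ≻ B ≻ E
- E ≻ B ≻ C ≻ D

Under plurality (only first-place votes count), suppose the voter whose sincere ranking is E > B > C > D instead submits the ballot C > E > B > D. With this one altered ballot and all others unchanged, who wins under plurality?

First-place totals with the altered ballot: B 1, C 6, D 1, E 1.
The winner is unchanged: still C.

C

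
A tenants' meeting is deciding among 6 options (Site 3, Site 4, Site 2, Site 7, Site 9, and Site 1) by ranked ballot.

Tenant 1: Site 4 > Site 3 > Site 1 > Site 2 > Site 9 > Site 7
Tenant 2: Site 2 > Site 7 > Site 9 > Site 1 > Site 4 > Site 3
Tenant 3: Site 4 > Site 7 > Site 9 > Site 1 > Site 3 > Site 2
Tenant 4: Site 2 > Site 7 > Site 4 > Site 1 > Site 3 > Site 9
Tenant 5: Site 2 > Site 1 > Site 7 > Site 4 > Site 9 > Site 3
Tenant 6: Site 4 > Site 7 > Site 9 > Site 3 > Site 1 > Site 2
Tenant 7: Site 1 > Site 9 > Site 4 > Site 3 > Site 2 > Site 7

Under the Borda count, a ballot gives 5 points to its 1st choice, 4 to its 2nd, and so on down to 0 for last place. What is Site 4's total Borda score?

24

Borda scores:
  Site 3: 4 + 0 + 1 + 1 + 0 + 2 + 2 = 10
  Site 4: 5 + 1 + 5 + 3 + 2 + 5 + 3 = 24
  Site 2: 2 + 5 + 0 + 5 + 5 + 0 + 1 = 18
  Site 7: 0 + 4 + 4 + 4 + 3 + 4 + 0 = 19
  Site 9: 1 + 3 + 3 + 0 + 1 + 3 + 4 = 15
  Site 1: 3 + 2 + 2 + 2 + 4 + 1 + 5 = 19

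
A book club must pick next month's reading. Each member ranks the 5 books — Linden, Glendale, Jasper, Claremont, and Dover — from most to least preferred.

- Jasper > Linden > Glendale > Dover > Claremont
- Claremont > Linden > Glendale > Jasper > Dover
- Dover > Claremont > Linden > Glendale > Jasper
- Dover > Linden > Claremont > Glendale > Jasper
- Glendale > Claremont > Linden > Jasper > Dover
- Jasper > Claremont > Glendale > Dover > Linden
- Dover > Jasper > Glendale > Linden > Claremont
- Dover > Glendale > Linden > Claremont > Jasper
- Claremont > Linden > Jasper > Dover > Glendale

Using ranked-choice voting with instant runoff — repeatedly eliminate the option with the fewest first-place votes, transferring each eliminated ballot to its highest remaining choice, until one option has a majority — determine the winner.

Round 1: Dover 4, Jasper 2, Claremont 2, Glendale 1, Linden 0. Linden has the fewest and is eliminated.
Round 2: Dover 4, Jasper 2, Claremont 2, Glendale 1. Glendale has the fewest and is eliminated.
Round 3: Dover 4, Claremont 3, Jasper 2. Jasper has the fewest and is eliminated.
Round 4: Dover 5, Claremont 4. Dover has a majority.

Dover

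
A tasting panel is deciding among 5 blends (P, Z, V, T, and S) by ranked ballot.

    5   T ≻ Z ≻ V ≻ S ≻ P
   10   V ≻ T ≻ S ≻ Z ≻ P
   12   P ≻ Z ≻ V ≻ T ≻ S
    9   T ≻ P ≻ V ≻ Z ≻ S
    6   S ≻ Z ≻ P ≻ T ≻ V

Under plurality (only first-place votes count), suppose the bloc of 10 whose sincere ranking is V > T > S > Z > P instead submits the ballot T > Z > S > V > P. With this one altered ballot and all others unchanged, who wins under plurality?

First-place totals with the altered ballot: P 12, Z 0, V 0, T 24, S 6.
The winner is unchanged: still T.

T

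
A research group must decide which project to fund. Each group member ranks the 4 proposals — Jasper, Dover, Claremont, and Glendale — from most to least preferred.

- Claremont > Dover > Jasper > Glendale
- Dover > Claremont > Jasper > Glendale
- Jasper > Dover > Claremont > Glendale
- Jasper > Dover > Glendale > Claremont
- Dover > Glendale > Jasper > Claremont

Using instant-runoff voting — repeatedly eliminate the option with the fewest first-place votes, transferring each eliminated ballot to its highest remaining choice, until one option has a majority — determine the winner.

Round 1: Jasper 2, Dover 2, Claremont 1, Glendale 0. Glendale has the fewest and is eliminated.
Round 2: Jasper 2, Dover 2, Claremont 1. Claremont has the fewest and is eliminated.
Round 3: Dover 3, Jasper 2. Dover has a majority.

Dover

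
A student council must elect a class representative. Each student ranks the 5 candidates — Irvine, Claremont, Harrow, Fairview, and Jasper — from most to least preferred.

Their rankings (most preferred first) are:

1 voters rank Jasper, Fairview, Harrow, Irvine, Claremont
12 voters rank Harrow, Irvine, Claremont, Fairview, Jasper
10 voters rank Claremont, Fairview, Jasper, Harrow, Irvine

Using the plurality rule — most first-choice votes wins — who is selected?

First-place vote totals:
  Irvine: 0
  Claremont: 10
  Harrow: 12
  Fairview: 0
  Jasper: 1
Harrow has the most first-place votes.

Harrow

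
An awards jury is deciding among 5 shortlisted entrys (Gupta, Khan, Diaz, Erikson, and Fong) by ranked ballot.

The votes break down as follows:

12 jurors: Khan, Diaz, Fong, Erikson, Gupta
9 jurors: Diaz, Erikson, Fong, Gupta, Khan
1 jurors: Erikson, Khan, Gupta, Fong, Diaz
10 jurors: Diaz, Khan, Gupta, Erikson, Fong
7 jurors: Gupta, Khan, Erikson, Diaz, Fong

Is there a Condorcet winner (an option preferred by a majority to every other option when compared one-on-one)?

Yes

Head-to-head results (39 voters total):
Gupta vs Khan: Khan wins 23–16.
Gupta vs Diaz: Diaz wins 31–8.
Gupta vs Erikson: Erikson wins 22–17.
Gupta vs Fong: Fong wins 21–18.
Khan vs Diaz: Khan wins 20–19.
Khan vs Erikson: Khan wins 29–10.
Khan vs Fong: Khan wins 30–9.
Diaz vs Erikson: Diaz wins 31–8.
Diaz vs Fong: Diaz wins 38–1.
Erikson vs Fong: Erikson wins 27–12.
Khan beats each rival — Gupta (23–16), Diaz (20–19), Erikson (29–10), Fong (30–9) — so Khan is the Condorcet winner.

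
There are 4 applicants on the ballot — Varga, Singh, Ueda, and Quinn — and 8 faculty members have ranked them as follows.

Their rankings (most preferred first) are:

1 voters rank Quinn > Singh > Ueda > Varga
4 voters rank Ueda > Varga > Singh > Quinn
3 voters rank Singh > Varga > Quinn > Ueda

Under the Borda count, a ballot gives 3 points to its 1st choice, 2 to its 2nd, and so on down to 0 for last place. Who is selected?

Singh

Borda scores:
  Varga: 0 + 4·2 + 3·2 = 14
  Singh: 2 + 4·1 + 3·3 = 15
  Ueda: 1 + 4·3 + 3·0 = 13
  Quinn: 3 + 4·0 + 3·1 = 6
Singh has the highest total.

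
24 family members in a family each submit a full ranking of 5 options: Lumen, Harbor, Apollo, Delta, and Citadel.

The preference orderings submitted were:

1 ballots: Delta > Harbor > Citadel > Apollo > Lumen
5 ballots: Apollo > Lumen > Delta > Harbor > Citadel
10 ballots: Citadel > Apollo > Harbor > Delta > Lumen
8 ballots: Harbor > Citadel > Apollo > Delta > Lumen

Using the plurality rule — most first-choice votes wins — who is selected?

First-place vote totals:
  Lumen: 0
  Harbor: 8
  Apollo: 5
  Delta: 1
  Citadel: 10
Citadel has the most first-place votes.

Citadel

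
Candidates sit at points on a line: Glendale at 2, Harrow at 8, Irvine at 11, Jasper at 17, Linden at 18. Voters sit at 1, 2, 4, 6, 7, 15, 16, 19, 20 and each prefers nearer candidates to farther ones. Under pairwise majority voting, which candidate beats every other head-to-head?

With single-peaked preferences on a line, the Condorcet winner is the candidate closest to the median voter.
The median voter (position 7) is closest to Harrow at 8.
Check: Harrow vs Glendale — voters closer to Harrow: 6 of 9.

Harrow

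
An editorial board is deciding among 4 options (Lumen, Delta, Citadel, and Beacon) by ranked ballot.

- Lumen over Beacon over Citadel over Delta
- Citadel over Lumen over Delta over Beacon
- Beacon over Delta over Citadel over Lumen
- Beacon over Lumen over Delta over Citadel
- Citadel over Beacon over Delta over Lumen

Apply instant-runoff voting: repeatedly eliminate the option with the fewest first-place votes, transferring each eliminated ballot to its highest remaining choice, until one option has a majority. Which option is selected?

Round 1: Citadel 2, Beacon 2, Lumen 1, Delta 0. Delta has the fewest and is eliminated.
Round 2: Citadel 2, Beacon 2, Lumen 1. Lumen has the fewest and is eliminated.
Round 3: Beacon 3, Citadel 2. Beacon has a majority.

Beacon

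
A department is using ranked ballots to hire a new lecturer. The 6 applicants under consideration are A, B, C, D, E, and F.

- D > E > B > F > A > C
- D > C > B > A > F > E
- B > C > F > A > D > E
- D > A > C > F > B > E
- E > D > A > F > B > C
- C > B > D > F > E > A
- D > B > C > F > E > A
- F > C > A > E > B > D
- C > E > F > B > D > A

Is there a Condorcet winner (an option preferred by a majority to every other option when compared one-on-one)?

Head-to-head results (9 voters total):
A vs B: B wins 6–3.
A vs C: C wins 6–3.
A vs D: D wins 7–2.
A vs E: E wins 5–4.
A vs F: F wins 6–3.
B vs C: C wins 5–4.
B vs D: D wins 5–4.
B vs E: B wins 5–4.
B vs F: B wins 5–4.
C vs D: D wins 5–4.
C vs E: C wins 7–2.
C vs F: C wins 6–3.
D vs E: D wins 6–3.
D vs F: D wins 6–3.
E vs F: F wins 6–3.
D beats each rival — A (7–2), B (5–4), C (5–4), E (6–3), F (6–3) — so D is the Condorcet winner.

Yes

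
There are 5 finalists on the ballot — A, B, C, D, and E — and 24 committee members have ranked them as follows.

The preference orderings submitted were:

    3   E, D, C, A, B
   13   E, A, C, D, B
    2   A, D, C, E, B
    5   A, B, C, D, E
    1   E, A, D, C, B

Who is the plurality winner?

First-place vote totals:
  A: 7
  B: 0
  C: 0
  D: 0
  E: 17
E has the most first-place votes.

E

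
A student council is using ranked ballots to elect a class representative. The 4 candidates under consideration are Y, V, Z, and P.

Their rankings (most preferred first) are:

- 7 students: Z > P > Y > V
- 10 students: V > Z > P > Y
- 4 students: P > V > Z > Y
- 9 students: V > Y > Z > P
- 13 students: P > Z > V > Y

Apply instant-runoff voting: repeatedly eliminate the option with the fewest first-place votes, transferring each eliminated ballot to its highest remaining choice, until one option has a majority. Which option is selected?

P

Round 1: V 19, P 17, Z 7, Y 0. Y has the fewest and is eliminated.
Round 2: V 19, P 17, Z 7. Z has the fewest and is eliminated.
Round 3: P 24, V 19. P has a majority.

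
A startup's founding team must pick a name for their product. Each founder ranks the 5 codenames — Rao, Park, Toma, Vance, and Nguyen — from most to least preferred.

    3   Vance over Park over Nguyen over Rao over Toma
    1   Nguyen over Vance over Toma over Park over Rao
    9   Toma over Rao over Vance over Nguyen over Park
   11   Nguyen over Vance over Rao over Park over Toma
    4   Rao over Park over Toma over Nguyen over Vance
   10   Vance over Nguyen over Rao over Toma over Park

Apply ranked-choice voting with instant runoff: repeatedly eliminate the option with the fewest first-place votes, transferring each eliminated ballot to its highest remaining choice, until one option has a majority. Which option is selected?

Round 1: Vance 13, Nguyen 12, Toma 9, Rao 4, Park 0. Park has the fewest and is eliminated.
Round 2: Vance 13, Nguyen 12, Toma 9, Rao 4. Rao has the fewest and is eliminated.
Round 3: Toma 13, Vance 13, Nguyen 12. Nguyen has the fewest and is eliminated.
Round 4: Vance 25, Toma 13. Vance has a majority.

Vance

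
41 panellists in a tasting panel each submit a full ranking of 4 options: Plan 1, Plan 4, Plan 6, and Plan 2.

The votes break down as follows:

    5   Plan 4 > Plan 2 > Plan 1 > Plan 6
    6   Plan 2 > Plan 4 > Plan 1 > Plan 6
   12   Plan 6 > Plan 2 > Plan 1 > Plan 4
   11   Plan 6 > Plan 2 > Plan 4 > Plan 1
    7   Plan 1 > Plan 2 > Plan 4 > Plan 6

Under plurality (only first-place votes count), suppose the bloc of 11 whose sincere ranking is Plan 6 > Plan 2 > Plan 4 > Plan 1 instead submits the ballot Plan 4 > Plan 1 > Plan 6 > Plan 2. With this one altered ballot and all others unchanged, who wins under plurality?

Plan 4

First-place totals with the altered ballot: Plan 1 7, Plan 4 16, Plan 6 12, Plan 2 6.
The switch changes the winner from Plan 6 to Plan 4.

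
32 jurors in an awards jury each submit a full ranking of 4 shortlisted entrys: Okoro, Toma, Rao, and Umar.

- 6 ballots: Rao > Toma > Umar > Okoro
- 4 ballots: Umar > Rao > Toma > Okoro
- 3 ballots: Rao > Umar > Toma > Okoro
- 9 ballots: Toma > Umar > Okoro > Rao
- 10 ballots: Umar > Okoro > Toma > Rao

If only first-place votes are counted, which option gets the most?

Umar

First-place vote totals:
  Okoro: 0
  Toma: 9
  Rao: 9
  Umar: 14
Umar has the most first-place votes.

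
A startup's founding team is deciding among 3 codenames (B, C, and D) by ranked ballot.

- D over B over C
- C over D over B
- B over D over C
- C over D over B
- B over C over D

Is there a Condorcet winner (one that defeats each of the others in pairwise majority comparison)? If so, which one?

None — there is no Condorcet winner

Head-to-head results (5 voters total):
B vs C: B wins 3–2.
B vs D: D wins 3–2.
C vs D: C wins 3–2.
No candidate beats all others: B beats C beats D beats B, a majority cycle.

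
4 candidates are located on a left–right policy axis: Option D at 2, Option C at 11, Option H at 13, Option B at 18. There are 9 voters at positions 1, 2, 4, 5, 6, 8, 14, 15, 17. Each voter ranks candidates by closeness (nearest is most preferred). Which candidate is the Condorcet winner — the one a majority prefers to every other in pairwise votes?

Option D

With single-peaked preferences on a line, the Condorcet winner is the candidate closest to the median voter.
The median voter (position 6) is closest to Option D at 2.
Check: Option D vs Option B — voters closer to Option D: 6 of 9.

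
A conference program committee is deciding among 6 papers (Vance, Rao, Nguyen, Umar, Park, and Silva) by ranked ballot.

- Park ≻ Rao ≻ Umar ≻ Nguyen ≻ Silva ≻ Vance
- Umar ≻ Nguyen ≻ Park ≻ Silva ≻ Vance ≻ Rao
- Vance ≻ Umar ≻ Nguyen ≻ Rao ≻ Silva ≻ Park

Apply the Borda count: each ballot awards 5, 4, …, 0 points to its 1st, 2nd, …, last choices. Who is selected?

Borda scores:
  Vance: 0 + 1 + 5 = 6
  Rao: 4 + 0 + 2 = 6
  Nguyen: 2 + 4 + 3 = 9
  Umar: 3 + 5 + 4 = 12
  Park: 5 + 3 + 0 = 8
  Silva: 1 + 2 + 1 = 4
Umar has the highest total.

Umar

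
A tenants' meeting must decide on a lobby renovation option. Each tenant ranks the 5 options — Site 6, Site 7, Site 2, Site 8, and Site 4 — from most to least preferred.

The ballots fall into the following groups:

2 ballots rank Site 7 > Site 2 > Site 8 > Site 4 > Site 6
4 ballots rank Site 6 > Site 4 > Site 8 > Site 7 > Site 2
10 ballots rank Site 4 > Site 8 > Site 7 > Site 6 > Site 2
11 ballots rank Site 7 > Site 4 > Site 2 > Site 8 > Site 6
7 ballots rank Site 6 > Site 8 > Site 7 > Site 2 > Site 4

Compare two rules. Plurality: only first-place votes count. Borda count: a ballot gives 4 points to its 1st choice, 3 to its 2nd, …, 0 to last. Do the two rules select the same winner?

Yes

Plurality first-place counts: Site 6 11, Site 7 13, Site 2 0, Site 8 0, Site 4 10 → Site 7.
Borda totals: Site 6 54, Site 7 90, Site 2 35, Site 8 74, Site 4 87 → Site 7.
The two rules agree on Site 7.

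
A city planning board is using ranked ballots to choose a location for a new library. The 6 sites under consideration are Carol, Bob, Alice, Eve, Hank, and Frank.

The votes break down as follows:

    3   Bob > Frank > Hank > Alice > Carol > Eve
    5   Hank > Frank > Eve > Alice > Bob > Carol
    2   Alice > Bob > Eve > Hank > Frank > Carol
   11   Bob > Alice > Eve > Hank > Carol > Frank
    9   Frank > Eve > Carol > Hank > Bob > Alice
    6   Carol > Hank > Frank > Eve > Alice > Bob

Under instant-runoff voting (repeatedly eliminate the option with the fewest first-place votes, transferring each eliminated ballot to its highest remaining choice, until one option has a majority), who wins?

Round 1: Bob 14, Frank 9, Carol 6, Hank 5, Alice 2, Eve 0. Eve has the fewest and is eliminated.
Round 2: Bob 14, Frank 9, Carol 6, Hank 5, Alice 2. Alice has the fewest and is eliminated.
Round 3: Bob 16, Frank 9, Carol 6, Hank 5. Hank has the fewest and is eliminated.
Round 4: Bob 16, Frank 14, Carol 6. Carol has the fewest and is eliminated.
Round 5: Frank 20, Bob 16. Frank has a majority.

Frank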